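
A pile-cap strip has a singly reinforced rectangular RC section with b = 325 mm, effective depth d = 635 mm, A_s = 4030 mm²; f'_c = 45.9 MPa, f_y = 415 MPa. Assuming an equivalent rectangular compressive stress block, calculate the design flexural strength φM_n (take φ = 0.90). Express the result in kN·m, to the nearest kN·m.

φM_n ≈ 857 kN·m

T = A_s f_y = 4030 × 415 = 1672450 N = 1672.45 kN.
From C = T: a = T/(0.85 f'_c b) = 1672450/(0.85 × 45.9 × 325) = 131.90 mm.
M_n = T(d − a/2) = 1672.45 kN × (635 − 65.95) mm = 951.71 kN·m.
φM_n = 0.90 × 951.71 = 856.54 kN·m.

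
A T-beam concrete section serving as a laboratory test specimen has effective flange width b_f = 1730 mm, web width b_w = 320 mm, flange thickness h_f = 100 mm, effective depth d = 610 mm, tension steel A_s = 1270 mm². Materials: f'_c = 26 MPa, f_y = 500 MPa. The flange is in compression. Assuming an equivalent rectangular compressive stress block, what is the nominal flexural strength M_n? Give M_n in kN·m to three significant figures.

Tension: T = A_s f_y = 1270 × 500 = 635000 N.
Try a within the flange: a = T/(0.85 f'_c b_f) = 635000/(0.85 × 26 × 1730) = 16.61 mm.
Since a = 16.61 ≤ h_f = 100 mm, the stress block lies entirely in the flange; analyse as a rectangular beam of width b_f.
M_n = T(d − a/2) = 635000 × (610 − 8.305) = 382.08 × 10⁶ N·mm.
M_n = 382.08 kN·m.

M_n ≈ 382 kN·m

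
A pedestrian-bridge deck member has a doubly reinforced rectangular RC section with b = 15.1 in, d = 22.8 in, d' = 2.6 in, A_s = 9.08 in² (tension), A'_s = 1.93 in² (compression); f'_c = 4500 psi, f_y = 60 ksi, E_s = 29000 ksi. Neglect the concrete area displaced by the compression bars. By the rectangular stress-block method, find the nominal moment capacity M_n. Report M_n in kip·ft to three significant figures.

Assume both steels yield.
a = (A_s − A'_s) f_y/(0.85 f'_c b) = (9.08 − 1.93) × 60/(0.85 × 4.5 × 15.1) = 7.428 in.
c = a/β₁ = 7.428/0.825 = 9.004 in; ε'_s = 0.003(c − d')/c = 0.0021 ≥ ε_y = 0.0021, so the compression steel yields.
M_n = (A_s − A'_s) f_y (d − a/2) + A'_s f_y (d − d') = 429 × (22.8 − 3.714) + 115.8 × (22.8 − 2.6) = 8187.9 + 2339.2 = 10527.1 kip·in = 10527.1/12 = 877.26 kip·ft.

M_n ≈ 877 kip·ft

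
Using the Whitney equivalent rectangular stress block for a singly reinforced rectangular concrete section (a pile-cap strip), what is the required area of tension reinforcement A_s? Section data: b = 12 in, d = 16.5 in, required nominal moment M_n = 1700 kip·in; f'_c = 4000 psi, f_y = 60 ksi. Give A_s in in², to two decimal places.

A_s ≈ 1.87 in²

From M_n = 0.85 f'_c a b (d − a/2):
a = d − √(d² − 2M_n/(0.85 f'_c b)) = 16.5 − √(16.5² − 2 × 1700/(0.85 × 4 × 12)) = 2.755 in.
A_s = 0.85 f'_c a b / f_y = 0.85 × 4 × 2.755 × 12 / 60 = 1.873 in².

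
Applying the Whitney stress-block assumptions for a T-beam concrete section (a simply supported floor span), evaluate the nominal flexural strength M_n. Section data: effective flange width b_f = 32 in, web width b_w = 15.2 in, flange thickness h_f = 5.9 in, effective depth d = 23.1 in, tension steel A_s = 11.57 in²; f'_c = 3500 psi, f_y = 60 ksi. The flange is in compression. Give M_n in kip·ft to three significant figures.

M_n ≈ 1120 kip·ft

Tension: T = A_s f_y = 11.57 × 60 = 694.2 kips.
Try a within the flange: a = T/(0.85 f'_c b_f) = 694.2/(0.85 × 3.5 × 32) = 7.292 in.
a = 7.292 > h_f = 5.9 in: the block extends into the web. Split into flange-overhang and web parts.
C_f = 0.85 f'_c (b_f − b_w) h_f = 0.85 × 3.5 × (32 − 15.2) × 5.9 = 294.9 kips.
Remaining web compression depth: a_w = (T − C_f)/(0.85 f'_c b_w) = (694.2 − 294.9)/(0.85 × 3.5 × 15.2) = 8.830 in.
M_n = C_f(d − h_f/2) + (T − C_f)(d − a_w/2) = 294.9 × (23.1 − 2.95) + 399.3 × (23.1 − 4.415) = 5942.2 + 7460.9 = 13403.1 kip·in.
M_n = 13403.1/12 = 1116.93 kip·ft.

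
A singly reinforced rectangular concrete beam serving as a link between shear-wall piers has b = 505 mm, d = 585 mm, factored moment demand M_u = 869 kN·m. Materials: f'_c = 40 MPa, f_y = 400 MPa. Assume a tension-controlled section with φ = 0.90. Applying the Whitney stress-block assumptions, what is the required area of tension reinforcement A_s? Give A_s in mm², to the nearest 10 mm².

M_n = M_u/φ = 869/0.90 = 965.556 kN·m.
With M_n = 0.85 f'_c a b (d − a/2), solve the quadratic for a:
a = d − √(d² − 2M_n/(0.85 f'_c b)) = 585 − √(585² − 2 × 965.556×10⁶/(0.85 × 40 × 505)) = 105.67 mm.
A_s = 0.85 f'_c a b / f_y = 0.85 × 40 × 105.67 × 505 / 400 = 4535.9 mm².

A_s ≈ 4540 mm²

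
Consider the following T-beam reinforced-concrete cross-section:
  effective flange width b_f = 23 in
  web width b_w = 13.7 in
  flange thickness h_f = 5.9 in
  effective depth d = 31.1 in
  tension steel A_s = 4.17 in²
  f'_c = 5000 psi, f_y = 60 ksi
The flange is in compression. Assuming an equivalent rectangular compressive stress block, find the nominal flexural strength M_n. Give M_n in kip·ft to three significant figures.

Tension: T = A_s f_y = 4.17 × 60 = 250.2 kips.
Try a within the flange: a = T/(0.85 f'_c b_f) = 250.2/(0.85 × 5 × 23) = 2.560 in.
Since a = 2.560 ≤ h_f = 5.9 in, the stress block lies entirely in the flange; analyse as a rectangular beam of width b_f.
M_n = T(d − a/2) = 250.2 × (31.1 − 1.28) = 7461.0 kip·in.
M_n = 7461.0/12 = 621.75 kip·ft.

M_n ≈ 622 kip·ft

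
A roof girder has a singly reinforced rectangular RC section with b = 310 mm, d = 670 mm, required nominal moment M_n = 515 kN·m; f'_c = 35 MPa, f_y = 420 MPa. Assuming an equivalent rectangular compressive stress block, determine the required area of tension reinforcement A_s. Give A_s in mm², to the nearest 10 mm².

With M_n = 0.85 f'_c a b (d − a/2), solve the quadratic for a:
a = d − √(d² − 2M_n/(0.85 f'_c b)) = 670 − √(670² − 2 × 515×10⁶/(0.85 × 35 × 310)) = 89.30 mm.
A_s = 0.85 f'_c a b / f_y = 0.85 × 35 × 89.30 × 310 / 420 = 1960.9 mm².

A_s ≈ 1960 mm²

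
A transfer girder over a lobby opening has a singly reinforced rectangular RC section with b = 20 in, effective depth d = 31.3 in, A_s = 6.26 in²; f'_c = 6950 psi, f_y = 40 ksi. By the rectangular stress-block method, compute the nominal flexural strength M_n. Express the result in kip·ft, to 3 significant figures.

M_n ≈ 631 kip·ft

T = A_s f_y = 6.26 × 40 = 250.4 kips.
a = T/(0.85 f'_c b) = 250.4/(0.85 × 6.95 × 20) = 2.119 in.
M_n = T(d − a/2) = 250.4 × (31.3 − 1.0595) = 7572.2 kip·in = 7572.2/12 = 631.02 kip·ft.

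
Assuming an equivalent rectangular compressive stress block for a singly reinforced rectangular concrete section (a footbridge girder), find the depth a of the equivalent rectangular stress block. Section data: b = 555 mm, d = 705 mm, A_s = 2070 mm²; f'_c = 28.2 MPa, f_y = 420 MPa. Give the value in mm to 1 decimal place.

a ≈ 65.4 mm

T = A_s f_y = 2070 × 420 = 869400 N = 869.4 kN.
Setting C = 0.85 f'_c a b equal to T: a = 869400/(0.85 × 28.2 × 555) = 65.4 mm.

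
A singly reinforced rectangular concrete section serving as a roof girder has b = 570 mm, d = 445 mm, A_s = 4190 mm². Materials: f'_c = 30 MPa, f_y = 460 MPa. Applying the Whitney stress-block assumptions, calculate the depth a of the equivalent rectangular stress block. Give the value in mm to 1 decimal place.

T = A_s f_y = 4190 × 460 = 1927400 N = 1927.4 kN.
Setting C = 0.85 f'_c a b equal to T: a = 1927400/(0.85 × 30 × 570) = 132.6 mm.

a ≈ 132.6 mm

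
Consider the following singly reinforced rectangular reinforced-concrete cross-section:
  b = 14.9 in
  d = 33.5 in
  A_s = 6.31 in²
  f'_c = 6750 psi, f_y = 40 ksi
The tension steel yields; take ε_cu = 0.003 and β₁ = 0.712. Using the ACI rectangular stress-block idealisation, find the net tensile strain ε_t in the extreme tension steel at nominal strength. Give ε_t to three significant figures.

a = A_s f_y/(0.85 f'_c b) = 2.952 in.
β₁ = 0.712, so c = a/β₁ = 2.952/0.712 = 4.146 in.
From the linear strain diagram with ε_cu = 0.003: ε_t = 0.003 (d − c)/c = 0.003 × (33.5 − 4.146)/4.146 = 0.0212.
Since ε_t ≥ 0.005, the section is tension-controlled.

ε_t ≈ 0.0212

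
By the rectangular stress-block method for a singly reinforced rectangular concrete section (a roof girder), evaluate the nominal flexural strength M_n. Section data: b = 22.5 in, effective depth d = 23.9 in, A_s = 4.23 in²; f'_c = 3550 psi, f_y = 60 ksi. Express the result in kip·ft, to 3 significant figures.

T = A_s f_y = 4.23 × 60 = 253.8 kips.
a = T/(0.85 f'_c b) = 253.8/(0.85 × 3.55 × 22.5) = 3.738 in.
M_n = T(d − a/2) = 253.8 × (23.9 − 1.869) = 5591.5 kip·in = 5591.5/12 = 465.96 kip·ft.

M_n ≈ 466 kip·ft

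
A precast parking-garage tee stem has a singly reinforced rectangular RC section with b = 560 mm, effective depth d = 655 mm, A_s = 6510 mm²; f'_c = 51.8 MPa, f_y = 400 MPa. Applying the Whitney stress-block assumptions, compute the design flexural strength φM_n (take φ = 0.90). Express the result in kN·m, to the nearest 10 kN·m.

φM_n ≈ 1410 kN·m

T = A_s f_y = 6510 × 400 = 2604000 N = 2604 kN.
From C = T: a = T/(0.85 f'_c b) = 2604000/(0.85 × 51.8 × 560) = 105.61 mm.
M_n = T(d − a/2) = 2604 kN × (655 − 52.805) mm = 1568.12 kN·m.
φM_n = 0.90 × 1568.12 = 1411.31 kN·m.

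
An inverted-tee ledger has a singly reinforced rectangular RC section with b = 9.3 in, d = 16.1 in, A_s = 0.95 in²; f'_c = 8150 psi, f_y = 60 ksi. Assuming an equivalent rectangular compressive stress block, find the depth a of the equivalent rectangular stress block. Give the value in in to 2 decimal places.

T = A_s f_y = 0.95 × 60 = 57 kips.
a = T/(0.85 f'_c b) = 57/(0.85 × 8.15 × 9.3) = 0.88 in.

a ≈ 0.88 in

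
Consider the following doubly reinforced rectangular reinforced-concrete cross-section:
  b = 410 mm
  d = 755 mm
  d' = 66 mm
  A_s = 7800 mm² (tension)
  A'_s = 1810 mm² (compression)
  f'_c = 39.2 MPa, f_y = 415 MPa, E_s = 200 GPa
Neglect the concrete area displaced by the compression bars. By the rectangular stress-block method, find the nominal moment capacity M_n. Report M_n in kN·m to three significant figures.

M_n ≈ 2170 kN·m

Assume both tension and compression steel yield.
Net tension couple steel: A_s − A'_s = 5990 mm².
a = (A_s − A'_s) f_y / (0.85 f'_c b) = 2485850/(0.85 × 39.2 × 410) = 181.96 mm.
c = a/β₁ = 181.96/0.77 = 236.31 mm; ε'_s = 0.003(c − d')/c = 0.0022 ≥ f_y/E_s = 0.0021, so compression steel does yield.
M_n = (A_s − A'_s) f_y (d − a/2) + A'_s f_y (d − d') = [2485850 × (755 − 90.98) + 751150 × (755 − 66)] × 10⁻⁶ = 1650.65 + 517.54 = 2168.19 kN·m.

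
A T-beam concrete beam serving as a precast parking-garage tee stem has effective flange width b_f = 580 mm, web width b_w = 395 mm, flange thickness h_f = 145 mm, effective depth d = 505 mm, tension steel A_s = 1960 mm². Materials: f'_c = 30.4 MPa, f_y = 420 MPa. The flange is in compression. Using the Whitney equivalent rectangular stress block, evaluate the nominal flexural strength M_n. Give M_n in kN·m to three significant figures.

Tension: T = A_s f_y = 1960 × 420 = 823200 N.
Try a within the flange: a = T/(0.85 f'_c b_f) = 823200/(0.85 × 30.4 × 580) = 54.93 mm.
Since a = 54.93 ≤ h_f = 145 mm, the stress block lies entirely in the flange; analyse as a rectangular beam of width b_f.
M_n = T(d − a/2) = 823200 × (505 − 27.465) = 393.11 × 10⁶ N·mm.
M_n = 393.11 kN·m.

M_n ≈ 393 kN·m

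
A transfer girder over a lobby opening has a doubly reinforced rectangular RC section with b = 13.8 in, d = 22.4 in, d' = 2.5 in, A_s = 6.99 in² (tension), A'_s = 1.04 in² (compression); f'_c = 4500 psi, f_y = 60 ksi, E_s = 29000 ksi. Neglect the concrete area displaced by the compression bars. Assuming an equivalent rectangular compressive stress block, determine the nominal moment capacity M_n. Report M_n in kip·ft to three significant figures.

Assume both steels yield.
a = (A_s − A'_s) f_y/(0.85 f'_c b) = (6.99 − 1.04) × 60/(0.85 × 4.5 × 13.8) = 6.763 in.
c = a/β₁ = 6.763/0.825 = 8.198 in; ε'_s = 0.003(c − d')/c = 0.0021 ≥ ε_y = 0.0021, so the compression steel yields.
M_n = (A_s − A'_s) f_y (d − a/2) + A'_s f_y (d − d') = 357 × (22.4 − 3.3815) + 62.4 × (22.4 − 2.5) = 6789.6 + 1241.8 = 8031.4 kip·in = 8031.4/12 = 669.28 kip·ft.

M_n ≈ 669 kip·ft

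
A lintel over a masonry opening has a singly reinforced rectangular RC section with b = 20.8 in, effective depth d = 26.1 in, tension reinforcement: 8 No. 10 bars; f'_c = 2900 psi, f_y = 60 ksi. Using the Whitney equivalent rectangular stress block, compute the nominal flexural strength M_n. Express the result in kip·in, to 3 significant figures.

M_n ≈ 12300 kip·in

A_s = 8 × 1.27 = 10.16 in².
T = A_s f_y = 10.16 × 60 = 609.6 kips.
a = T/(0.85 f'_c b) = 609.6/(0.85 × 2.9 × 20.8) = 11.890 in.
M_n = T(d − a/2) = 609.6 × (26.1 − 5.945) = 12286.5 kip·in.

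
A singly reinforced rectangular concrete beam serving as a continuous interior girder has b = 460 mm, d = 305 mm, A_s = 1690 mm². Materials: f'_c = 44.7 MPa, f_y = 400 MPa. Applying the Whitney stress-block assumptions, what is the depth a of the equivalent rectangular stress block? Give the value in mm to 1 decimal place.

a ≈ 38.7 mm

T = A_s f_y = 1690 × 400 = 676000 N = 676 kN.
Setting C = 0.85 f'_c a b equal to T: a = 676000/(0.85 × 44.7 × 460) = 38.7 mm.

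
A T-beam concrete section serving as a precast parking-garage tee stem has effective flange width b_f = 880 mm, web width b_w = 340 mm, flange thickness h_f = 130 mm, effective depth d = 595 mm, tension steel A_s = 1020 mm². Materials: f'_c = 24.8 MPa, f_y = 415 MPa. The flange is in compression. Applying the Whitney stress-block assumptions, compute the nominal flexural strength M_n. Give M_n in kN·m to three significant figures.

M_n ≈ 247 kN·m

Tension: T = A_s f_y = 1020 × 415 = 423300 N.
Try a within the flange: a = T/(0.85 f'_c b_f) = 423300/(0.85 × 24.8 × 880) = 22.82 mm.
Since a = 22.82 ≤ h_f = 130 mm, the stress block lies entirely in the flange; analyse as a rectangular beam of width b_f.
M_n = T(d − a/2) = 423300 × (595 − 11.41) = 247.03 × 10⁶ N·mm.
M_n = 247.03 kN·m.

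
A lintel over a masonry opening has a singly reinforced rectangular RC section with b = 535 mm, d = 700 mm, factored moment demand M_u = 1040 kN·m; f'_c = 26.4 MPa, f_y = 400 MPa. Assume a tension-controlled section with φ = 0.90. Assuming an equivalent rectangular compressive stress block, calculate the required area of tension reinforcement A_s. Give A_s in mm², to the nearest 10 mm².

A_s ≈ 4640 mm²

M_n = M_u/φ = 1040/0.90 = 1155.56 kN·m.
With M_n = 0.85 f'_c a b (d − a/2), solve the quadratic for a:
a = d − √(d² − 2M_n/(0.85 f'_c b)) = 700 − √(700² − 2 × 1155.56×10⁶/(0.85 × 26.4 × 535)) = 154.57 mm.
A_s = 0.85 f'_c a b / f_y = 0.85 × 26.4 × 154.57 × 535 / 400 = 4639.2 mm².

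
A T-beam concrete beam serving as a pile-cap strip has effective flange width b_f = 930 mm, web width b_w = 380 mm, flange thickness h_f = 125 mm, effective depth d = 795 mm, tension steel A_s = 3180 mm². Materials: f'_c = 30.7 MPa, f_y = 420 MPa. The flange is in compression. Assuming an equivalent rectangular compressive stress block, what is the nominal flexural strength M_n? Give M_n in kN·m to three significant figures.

M_n ≈ 1030 kN·m

Tension: T = A_s f_y = 3180 × 420 = 1335600 N.
Try a within the flange: a = T/(0.85 f'_c b_f) = 1335600/(0.85 × 30.7 × 930) = 55.03 mm.
Since a = 55.03 ≤ h_f = 125 mm, the stress block lies entirely in the flange; analyse as a rectangular beam of width b_f.
M_n = T(d − a/2) = 1335600 × (795 − 27.515) = 1025.05 × 10⁶ N·mm.
M_n = 1025.05 kN·m.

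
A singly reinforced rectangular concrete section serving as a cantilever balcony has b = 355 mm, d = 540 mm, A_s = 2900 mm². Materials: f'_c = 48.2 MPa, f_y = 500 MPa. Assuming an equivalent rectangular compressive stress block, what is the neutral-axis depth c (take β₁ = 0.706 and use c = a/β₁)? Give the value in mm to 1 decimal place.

T = A_s f_y = 2900 × 500 = 1450000 N = 1450 kN.
Setting C = 0.85 f'_c a b equal to T: a = 1450000/(0.85 × 48.2 × 355) = 99.695 mm.
With β₁ = 0.706, c = a/β₁ = 99.695/0.706 = 141.2 mm.

c ≈ 141.2 mm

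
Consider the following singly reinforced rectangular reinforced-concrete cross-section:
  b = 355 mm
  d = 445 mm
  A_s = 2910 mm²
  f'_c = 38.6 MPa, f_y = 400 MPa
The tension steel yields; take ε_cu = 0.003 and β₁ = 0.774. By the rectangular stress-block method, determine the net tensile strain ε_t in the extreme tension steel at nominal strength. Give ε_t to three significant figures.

a = A_s f_y/(0.85 f'_c b) = 99.94 mm.
β₁ = 0.774, so c = a/β₁ = 99.94/0.774 = 129.12 mm.
From the linear strain diagram with ε_cu = 0.003: ε_t = 0.003 (d − c)/c = 0.003 × (445 − 129.12)/129.12 = 0.00734.
Since ε_t ≥ 0.005, the section is tension-controlled.

ε_t ≈ 0.00734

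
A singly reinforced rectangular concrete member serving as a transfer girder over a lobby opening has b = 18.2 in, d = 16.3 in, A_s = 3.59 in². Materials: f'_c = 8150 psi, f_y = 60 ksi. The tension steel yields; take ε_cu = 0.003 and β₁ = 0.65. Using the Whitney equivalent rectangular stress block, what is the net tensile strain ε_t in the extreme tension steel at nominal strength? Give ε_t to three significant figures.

ε_t ≈ 0.0156

a = A_s f_y/(0.85 f'_c b) = 1.708 in.
β₁ = 0.65, so c = a/β₁ = 1.708/0.65 = 2.628 in.
From the linear strain diagram with ε_cu = 0.003: ε_t = 0.003 (d − c)/c = 0.003 × (16.3 − 2.628)/2.628 = 0.0156.
Since ε_t ≥ 0.005, the section is tension-controlled.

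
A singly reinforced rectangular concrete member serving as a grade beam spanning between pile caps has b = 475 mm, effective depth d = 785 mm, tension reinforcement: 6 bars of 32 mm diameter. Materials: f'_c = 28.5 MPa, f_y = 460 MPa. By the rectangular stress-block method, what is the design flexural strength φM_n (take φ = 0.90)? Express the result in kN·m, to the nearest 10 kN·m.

φM_n ≈ 1380 kN·m

A_s = 6 × 804 = 4824 mm².
T = A_s f_y = 4824 × 460 = 2219040 N = 2219.04 kN.
From C = T: a = T/(0.85 f'_c b) = 2219040/(0.85 × 28.5 × 475) = 192.84 mm.
M_n = T(d − a/2) = 2219.04 kN × (785 − 96.42) mm = 1527.99 kN·m.
φM_n = 0.90 × 1527.99 = 1375.19 kN·m.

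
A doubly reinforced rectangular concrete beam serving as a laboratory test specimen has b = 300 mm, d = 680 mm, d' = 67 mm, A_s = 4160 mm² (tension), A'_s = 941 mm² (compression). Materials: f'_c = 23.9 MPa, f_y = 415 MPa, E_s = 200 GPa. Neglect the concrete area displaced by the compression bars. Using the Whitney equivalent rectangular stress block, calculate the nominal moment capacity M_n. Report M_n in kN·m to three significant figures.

M_n ≈ 1000 kN·m

Assume both tension and compression steel yield.
Net tension couple steel: A_s − A'_s = 3219 mm².
a = (A_s − A'_s) f_y / (0.85 f'_c b) = 1335885/(0.85 × 23.9 × 300) = 219.20 mm.
c = a/β₁ = 219.20/0.85 = 257.88 mm; ε'_s = 0.003(c − d')/c = 0.0022 ≥ f_y/E_s = 0.0021, so compression steel does yield.
M_n = (A_s − A'_s) f_y (d − a/2) + A'_s f_y (d − d') = [1335885 × (680 − 109.6) + 390515 × (680 − 67)] × 10⁻⁶ = 761.99 + 239.39 = 1001.38 kN·m.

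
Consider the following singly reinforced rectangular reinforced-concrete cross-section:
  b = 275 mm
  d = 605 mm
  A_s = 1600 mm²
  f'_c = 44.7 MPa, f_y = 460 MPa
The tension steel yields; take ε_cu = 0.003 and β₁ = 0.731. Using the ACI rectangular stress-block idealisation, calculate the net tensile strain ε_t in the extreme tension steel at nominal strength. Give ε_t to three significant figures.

a = A_s f_y/(0.85 f'_c b) = 70.44 mm.
β₁ = 0.731, so c = a/β₁ = 70.44/0.731 = 96.36 mm.
From the linear strain diagram with ε_cu = 0.003: ε_t = 0.003 (d − c)/c = 0.003 × (605 − 96.36)/96.36 = 0.0158.
Since ε_t ≥ 0.005, the section is tension-controlled.

ε_t ≈ 0.0158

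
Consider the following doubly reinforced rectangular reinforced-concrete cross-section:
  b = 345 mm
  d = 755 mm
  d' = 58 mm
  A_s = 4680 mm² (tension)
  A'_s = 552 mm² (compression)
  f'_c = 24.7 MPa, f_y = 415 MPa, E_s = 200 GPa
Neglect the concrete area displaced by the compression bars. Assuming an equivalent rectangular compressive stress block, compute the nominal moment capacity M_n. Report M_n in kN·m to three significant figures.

Assume both tension and compression steel yield.
Net tension couple steel: A_s − A'_s = 4128 mm².
a = (A_s − A'_s) f_y / (0.85 f'_c b) = 1713120/(0.85 × 24.7 × 345) = 236.51 mm.
c = a/β₁ = 236.51/0.85 = 278.25 mm; ε'_s = 0.003(c − d')/c = 0.0024 ≥ f_y/E_s = 0.0021, so compression steel does yield.
M_n = (A_s − A'_s) f_y (d − a/2) + A'_s f_y (d − d') = [1713120 × (755 − 118.255) + 229080 × (755 − 58)] × 10⁻⁶ = 1090.82 + 159.67 = 1250.49 kN·m.

M_n ≈ 1250 kN·m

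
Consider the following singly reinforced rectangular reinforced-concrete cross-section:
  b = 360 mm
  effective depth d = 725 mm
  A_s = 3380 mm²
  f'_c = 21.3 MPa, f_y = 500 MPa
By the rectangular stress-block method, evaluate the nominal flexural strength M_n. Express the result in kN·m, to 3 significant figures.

M_n ≈ 1010 kN·m

T = A_s f_y = 3380 × 500 = 1690000 N = 1690 kN.
From C = T: a = T/(0.85 f'_c b) = 1690000/(0.85 × 21.3 × 360) = 259.29 mm.
M_n = T(d − a/2) = 1690 kN × (725 − 129.645) mm = 1006.15 kN·m.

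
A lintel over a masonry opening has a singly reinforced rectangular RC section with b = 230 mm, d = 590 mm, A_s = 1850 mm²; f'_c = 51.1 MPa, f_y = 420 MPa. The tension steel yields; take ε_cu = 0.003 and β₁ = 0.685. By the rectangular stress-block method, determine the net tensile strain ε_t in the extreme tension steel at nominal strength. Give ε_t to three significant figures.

ε_t ≈ 0.0126

a = A_s f_y/(0.85 f'_c b) = 77.78 mm.
β₁ = 0.685, so c = a/β₁ = 77.78/0.685 = 113.55 mm.
From the linear strain diagram with ε_cu = 0.003: ε_t = 0.003 (d − c)/c = 0.003 × (590 − 113.55)/113.55 = 0.0126.
Since ε_t ≥ 0.005, the section is tension-controlled.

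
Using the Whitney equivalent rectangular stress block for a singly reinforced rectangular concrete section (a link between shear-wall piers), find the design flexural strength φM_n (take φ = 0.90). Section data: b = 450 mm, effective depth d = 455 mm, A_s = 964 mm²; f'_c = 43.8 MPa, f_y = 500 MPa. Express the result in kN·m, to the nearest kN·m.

φM_n ≈ 191 kN·m

T = A_s f_y = 964 × 500 = 482000 N = 482 kN.
From C = T: a = T/(0.85 f'_c b) = 482000/(0.85 × 43.8 × 450) = 28.77 mm.
M_n = T(d − a/2) = 482 kN × (455 − 14.385) mm = 212.38 kN·m.
φM_n = 0.90 × 212.38 = 191.14 kN·m.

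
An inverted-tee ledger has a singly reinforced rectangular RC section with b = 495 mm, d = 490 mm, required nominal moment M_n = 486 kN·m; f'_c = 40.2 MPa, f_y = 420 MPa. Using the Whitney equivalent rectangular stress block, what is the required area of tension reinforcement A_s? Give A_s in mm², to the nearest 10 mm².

With M_n = 0.85 f'_c a b (d − a/2), solve the quadratic for a:
a = d − √(d² − 2M_n/(0.85 f'_c b)) = 490 − √(490² − 2 × 486×10⁶/(0.85 × 40.2 × 495)) = 62.64 mm.
A_s = 0.85 f'_c a b / f_y = 0.85 × 40.2 × 62.64 × 495 / 420 = 2522.6 mm².

A_s ≈ 2520 mm²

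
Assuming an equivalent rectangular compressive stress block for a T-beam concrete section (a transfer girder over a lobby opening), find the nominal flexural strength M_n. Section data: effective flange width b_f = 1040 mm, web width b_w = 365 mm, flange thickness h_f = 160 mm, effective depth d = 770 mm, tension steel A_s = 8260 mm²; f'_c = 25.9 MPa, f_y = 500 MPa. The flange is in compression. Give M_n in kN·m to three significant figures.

M_n ≈ 2800 kN·m

Tension: T = A_s f_y = 8260 × 500 = 4130000 N.
Try a within the flange: a = T/(0.85 f'_c b_f) = 4130000/(0.85 × 25.9 × 1040) = 180.38 mm.
a = 180.38 > h_f = 160 mm: the block extends into the web. Split into flange-overhang and web parts.
C_f = 0.85 f'_c (b_f − b_w) h_f = 0.85 × 25.9 × (1040 − 365) × 160 = 2377620 N.
Remaining web compression depth: a_w = (T − C_f)/(0.85 f'_c b_w) = (4130000 − 2377620)/(0.85 × 25.9 × 365) = 218.08 mm.
M_n = C_f(d − h_f/2) + (T − C_f)(d − a_w/2) = 2377620 × (770 − 80) + 1752380 × (770 − 109.04) = 1640.56 + 1158.25 = 2798.81 × 10⁶ N·mm.
M_n = 2798.81 kN·m.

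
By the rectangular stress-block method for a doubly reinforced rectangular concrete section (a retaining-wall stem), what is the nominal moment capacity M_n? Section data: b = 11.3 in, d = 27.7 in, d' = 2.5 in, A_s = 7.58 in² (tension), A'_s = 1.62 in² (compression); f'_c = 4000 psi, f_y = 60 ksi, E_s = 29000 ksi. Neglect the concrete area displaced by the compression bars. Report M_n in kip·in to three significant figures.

M_n ≈ 10700 kip·in

Assume both steels yield.
a = (A_s − A'_s) f_y/(0.85 f'_c b) = (7.58 − 1.62) × 60/(0.85 × 4 × 11.3) = 9.308 in.
c = a/β₁ = 9.308/0.85 = 10.951 in; ε'_s = 0.003(c − d')/c = 0.0023 ≥ ε_y = 0.0021, so the compression steel yields.
M_n = (A_s − A'_s) f_y (d − a/2) + A'_s f_y (d − d') = 357.6 × (27.7 − 4.654) + 97.2 × (27.7 − 2.5) = 8241.2 + 2449.4 = 10690.6 kip·in.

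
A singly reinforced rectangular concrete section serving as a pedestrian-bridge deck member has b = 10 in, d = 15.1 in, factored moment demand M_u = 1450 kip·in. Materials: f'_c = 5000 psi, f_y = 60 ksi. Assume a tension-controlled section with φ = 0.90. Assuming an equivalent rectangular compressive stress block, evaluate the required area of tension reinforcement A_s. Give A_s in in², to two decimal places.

M_n = M_u/φ = 1450/0.90 = 1611.11 kip·in.
From M_n = 0.85 f'_c a b (d − a/2):
a = d − √(d² − 2M_n/(0.85 f'_c b)) = 15.1 − √(15.1² − 2 × 1611.11/(0.85 × 5 × 10)) = 2.763 in.
A_s = 0.85 f'_c a b / f_y = 0.85 × 5 × 2.763 × 10 / 60 = 1.957 in².

A_s ≈ 1.96 in²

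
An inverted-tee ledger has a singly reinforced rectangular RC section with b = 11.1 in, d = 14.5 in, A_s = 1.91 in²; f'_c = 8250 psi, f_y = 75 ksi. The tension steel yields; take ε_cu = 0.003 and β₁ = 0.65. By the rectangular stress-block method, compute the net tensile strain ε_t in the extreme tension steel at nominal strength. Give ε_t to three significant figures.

ε_t ≈ 0.0124

a = A_s f_y/(0.85 f'_c b) = 1.840 in.
β₁ = 0.65, so c = a/β₁ = 1.840/0.65 = 2.831 in.
From the linear strain diagram with ε_cu = 0.003: ε_t = 0.003 (d − c)/c = 0.003 × (14.5 − 2.831)/2.831 = 0.0124.
Since ε_t ≥ 0.005, the section is tension-controlled.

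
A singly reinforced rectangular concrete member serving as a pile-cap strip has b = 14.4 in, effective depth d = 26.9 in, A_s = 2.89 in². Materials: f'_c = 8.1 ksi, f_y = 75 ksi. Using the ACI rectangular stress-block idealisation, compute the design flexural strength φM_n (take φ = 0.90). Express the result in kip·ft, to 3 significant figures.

φM_n ≈ 420 kip·ft

T = A_s f_y = 2.89 × 75 = 216.75 kips.
a = T/(0.85 f'_c b) = 216.75/(0.85 × 8.1 × 14.4) = 2.186 in.
M_n = T(d − a/2) = 216.75 × (26.9 − 1.093) = 5593.7 kip·in = 5593.7/12 = 466.14 kip·ft.
φM_n = 0.90 × 466.14 = 419.53 kip·ft.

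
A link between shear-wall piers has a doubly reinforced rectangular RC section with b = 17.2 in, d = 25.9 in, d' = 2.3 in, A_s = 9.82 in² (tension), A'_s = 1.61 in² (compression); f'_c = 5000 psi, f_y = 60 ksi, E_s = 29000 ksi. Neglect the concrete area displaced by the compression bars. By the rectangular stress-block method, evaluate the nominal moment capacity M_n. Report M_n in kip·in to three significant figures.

M_n ≈ 13400 kip·in

Assume both steels yield.
a = (A_s − A'_s) f_y/(0.85 f'_c b) = (9.82 − 1.61) × 60/(0.85 × 5 × 17.2) = 6.739 in.
c = a/β₁ = 6.739/0.8 = 8.424 in; ε'_s = 0.003(c − d')/c = 0.0022 ≥ ε_y = 0.0021, so the compression steel yields.
M_n = (A_s − A'_s) f_y (d − a/2) + A'_s f_y (d − d') = 492.6 × (25.9 − 3.3695) + 96.6 × (25.9 − 2.3) = 11098.5 + 2279.8 = 13378.3 kip·in.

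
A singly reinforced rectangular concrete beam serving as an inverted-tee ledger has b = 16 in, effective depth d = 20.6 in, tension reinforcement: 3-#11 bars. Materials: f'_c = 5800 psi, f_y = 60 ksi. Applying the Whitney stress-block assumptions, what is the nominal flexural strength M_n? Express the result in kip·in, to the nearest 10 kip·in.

M_n ≈ 5280 kip·in

A_s = 3 × 1.56 = 4.68 in².
T = A_s f_y = 4.68 × 60 = 280.8 kips.
a = T/(0.85 f'_c b) = 280.8/(0.85 × 5.8 × 16) = 3.560 in.
M_n = T(d − a/2) = 280.8 × (20.6 − 1.78) = 5284.7 kip·in.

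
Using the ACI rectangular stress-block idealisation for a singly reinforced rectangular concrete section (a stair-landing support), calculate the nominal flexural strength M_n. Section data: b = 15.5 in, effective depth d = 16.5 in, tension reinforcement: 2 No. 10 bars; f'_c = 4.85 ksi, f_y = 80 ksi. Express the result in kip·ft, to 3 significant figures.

M_n ≈ 252 kip·ft

A_s = 2 × 1.27 = 2.54 in².
T = A_s f_y = 2.54 × 80 = 203.2 kips.
a = T/(0.85 f'_c b) = 203.2/(0.85 × 4.85 × 15.5) = 3.180 in.
M_n = T(d − a/2) = 203.2 × (16.5 − 1.59) = 3029.7 kip·in = 3029.7/12 = 252.48 kip·ft.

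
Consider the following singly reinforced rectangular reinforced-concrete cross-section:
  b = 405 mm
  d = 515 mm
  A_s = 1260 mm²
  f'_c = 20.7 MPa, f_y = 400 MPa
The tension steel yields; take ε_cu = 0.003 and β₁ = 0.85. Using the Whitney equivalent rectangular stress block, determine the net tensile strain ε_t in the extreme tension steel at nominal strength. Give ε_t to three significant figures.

ε_t ≈ 0.0156

a = A_s f_y/(0.85 f'_c b) = 70.73 mm.
β₁ = 0.85, so c = a/β₁ = 70.73/0.85 = 83.21 mm.
From the linear strain diagram with ε_cu = 0.003: ε_t = 0.003 (d − c)/c = 0.003 × (515 − 83.21)/83.21 = 0.0156.
Since ε_t ≥ 0.005, the section is tension-controlled.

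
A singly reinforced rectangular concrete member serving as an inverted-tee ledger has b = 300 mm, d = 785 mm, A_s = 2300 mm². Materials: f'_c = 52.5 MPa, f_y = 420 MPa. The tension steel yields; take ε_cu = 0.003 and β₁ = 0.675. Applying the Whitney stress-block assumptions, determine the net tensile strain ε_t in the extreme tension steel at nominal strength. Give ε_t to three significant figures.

a = A_s f_y/(0.85 f'_c b) = 72.16 mm.
β₁ = 0.675, so c = a/β₁ = 72.16/0.675 = 106.90 mm.
From the linear strain diagram with ε_cu = 0.003: ε_t = 0.003 (d − c)/c = 0.003 × (785 − 106.90)/106.90 = 0.0190.
Since ε_t ≥ 0.005, the section is tension-controlled.

ε_t ≈ 0.0190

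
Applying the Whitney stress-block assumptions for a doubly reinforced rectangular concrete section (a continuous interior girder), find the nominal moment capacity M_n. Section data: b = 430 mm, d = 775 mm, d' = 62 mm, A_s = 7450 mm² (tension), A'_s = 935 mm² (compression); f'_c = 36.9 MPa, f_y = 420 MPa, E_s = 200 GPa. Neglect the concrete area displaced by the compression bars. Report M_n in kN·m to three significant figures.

Assume both tension and compression steel yield.
Net tension couple steel: A_s − A'_s = 6515 mm².
a = (A_s − A'_s) f_y / (0.85 f'_c b) = 2736300/(0.85 × 36.9 × 430) = 202.89 mm.
c = a/β₁ = 202.89/0.786 = 258.13 mm; ε'_s = 0.003(c − d')/c = 0.0023 ≥ f_y/E_s = 0.0021, so compression steel does yield.
M_n = (A_s − A'_s) f_y (d − a/2) + A'_s f_y (d − d') = [2736300 × (775 − 101.445) + 392700 × (775 − 62)] × 10⁻⁶ = 1843.05 + 280.00 = 2123.05 kN·m.

M_n ≈ 2120 kN·m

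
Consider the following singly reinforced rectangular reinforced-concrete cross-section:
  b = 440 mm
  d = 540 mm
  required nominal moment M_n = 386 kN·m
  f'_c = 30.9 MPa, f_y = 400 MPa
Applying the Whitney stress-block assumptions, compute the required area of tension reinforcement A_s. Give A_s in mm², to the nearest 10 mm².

A_s ≈ 1900 mm²

With M_n = 0.85 f'_c a b (d − a/2), solve the quadratic for a:
a = d − √(d² − 2M_n/(0.85 f'_c b)) = 540 − √(540² − 2 × 386×10⁶/(0.85 × 30.9 × 440)) = 65.87 mm.
A_s = 0.85 f'_c a b / f_y = 0.85 × 30.9 × 65.87 × 440 / 400 = 1903.1 mm².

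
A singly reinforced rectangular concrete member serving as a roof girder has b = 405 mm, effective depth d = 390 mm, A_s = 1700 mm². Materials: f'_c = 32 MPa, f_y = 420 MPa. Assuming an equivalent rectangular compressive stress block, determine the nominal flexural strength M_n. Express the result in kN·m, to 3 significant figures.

M_n ≈ 255 kN·m

T = A_s f_y = 1700 × 420 = 714000 N = 714 kN.
From C = T: a = T/(0.85 f'_c b) = 714000/(0.85 × 32 × 405) = 64.81 mm.
M_n = T(d − a/2) = 714 kN × (390 − 32.405) mm = 255.32 kN·m.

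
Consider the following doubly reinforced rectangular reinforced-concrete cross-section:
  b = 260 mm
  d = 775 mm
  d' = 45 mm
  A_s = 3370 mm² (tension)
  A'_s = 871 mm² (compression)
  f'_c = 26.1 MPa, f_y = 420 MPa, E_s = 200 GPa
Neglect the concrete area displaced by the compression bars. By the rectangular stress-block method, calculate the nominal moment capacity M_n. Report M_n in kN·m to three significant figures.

Assume both tension and compression steel yield.
Net tension couple steel: A_s − A'_s = 2499 mm².
a = (A_s − A'_s) f_y / (0.85 f'_c b) = 1049580/(0.85 × 26.1 × 260) = 181.96 mm.
c = a/β₁ = 181.96/0.85 = 214.07 mm; ε'_s = 0.003(c − d')/c = 0.0024 ≥ f_y/E_s = 0.0021, so compression steel does yield.
M_n = (A_s − A'_s) f_y (d − a/2) + A'_s f_y (d − d') = [1049580 × (775 − 90.98) + 365820 × (775 − 45)] × 10⁻⁶ = 717.93 + 267.05 = 984.98 kN·m.

M_n ≈ 985 kN·m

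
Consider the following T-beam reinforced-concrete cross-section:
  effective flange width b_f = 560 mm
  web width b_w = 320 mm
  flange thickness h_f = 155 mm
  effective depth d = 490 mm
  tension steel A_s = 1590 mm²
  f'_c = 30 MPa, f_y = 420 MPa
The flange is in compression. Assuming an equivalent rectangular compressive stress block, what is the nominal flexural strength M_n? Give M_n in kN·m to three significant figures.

Tension: T = A_s f_y = 1590 × 420 = 667800 N.
Try a within the flange: a = T/(0.85 f'_c b_f) = 667800/(0.85 × 30 × 560) = 46.76 mm.
Since a = 46.76 ≤ h_f = 155 mm, the stress block lies entirely in the flange; analyse as a rectangular beam of width b_f.
M_n = T(d − a/2) = 667800 × (490 − 23.38) = 311.61 × 10⁶ N·mm.
M_n = 311.61 kN·m.

M_n ≈ 312 kN·m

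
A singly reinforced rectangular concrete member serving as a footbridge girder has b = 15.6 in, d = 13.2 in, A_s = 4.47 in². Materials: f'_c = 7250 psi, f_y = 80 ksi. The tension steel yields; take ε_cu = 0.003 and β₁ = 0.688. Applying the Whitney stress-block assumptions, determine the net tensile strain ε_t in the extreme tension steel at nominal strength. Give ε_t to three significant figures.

a = A_s f_y/(0.85 f'_c b) = 3.720 in.
β₁ = 0.688, so c = a/β₁ = 3.720/0.688 = 5.407 in.
From the linear strain diagram with ε_cu = 0.003: ε_t = 0.003 (d − c)/c = 0.003 × (13.2 − 5.407)/5.407 = 0.00432.
ε_t is between 0.004 and 0.005 — transition zone.

ε_t ≈ 0.00432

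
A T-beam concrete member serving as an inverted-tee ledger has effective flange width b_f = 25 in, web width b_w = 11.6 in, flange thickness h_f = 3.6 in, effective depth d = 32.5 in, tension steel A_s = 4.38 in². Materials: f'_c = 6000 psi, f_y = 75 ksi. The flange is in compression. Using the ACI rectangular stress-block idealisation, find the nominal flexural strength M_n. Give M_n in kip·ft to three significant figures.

M_n ≈ 854 kip·ft

Tension: T = A_s f_y = 4.38 × 75 = 328.5 kips.
Try a within the flange: a = T/(0.85 f'_c b_f) = 328.5/(0.85 × 6 × 25) = 2.576 in.
Since a = 2.576 ≤ h_f = 3.6 in, the stress block lies entirely in the flange; analyse as a rectangular beam of width b_f.
M_n = T(d − a/2) = 328.5 × (32.5 − 1.288) = 10253.1 kip·in.
M_n = 10253.1/12 = 854.43 kip·ft.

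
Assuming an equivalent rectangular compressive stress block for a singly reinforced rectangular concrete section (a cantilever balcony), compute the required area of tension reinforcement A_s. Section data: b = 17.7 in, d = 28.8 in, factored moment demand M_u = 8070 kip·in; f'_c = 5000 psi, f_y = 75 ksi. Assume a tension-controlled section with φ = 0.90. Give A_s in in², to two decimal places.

M_n = M_u/φ = 8070/0.90 = 8966.67 kip·in.
From M_n = 0.85 f'_c a b (d − a/2):
a = d − √(d² − 2M_n/(0.85 f'_c b)) = 28.8 − √(28.8² − 2 × 8966.67/(0.85 × 5 × 17.7)) = 4.489 in.
A_s = 0.85 f'_c a b / f_y = 0.85 × 5 × 4.489 × 17.7 / 75 = 4.502 in².

A_s ≈ 4.50 in²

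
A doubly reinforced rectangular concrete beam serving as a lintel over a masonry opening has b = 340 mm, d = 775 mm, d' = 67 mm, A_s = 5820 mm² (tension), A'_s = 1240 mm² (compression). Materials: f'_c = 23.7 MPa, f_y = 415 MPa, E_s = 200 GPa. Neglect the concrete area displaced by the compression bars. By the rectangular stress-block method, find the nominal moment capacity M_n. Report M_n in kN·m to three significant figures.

M_n ≈ 1570 kN·m

Assume both tension and compression steel yield.
Net tension couple steel: A_s − A'_s = 4580 mm².
a = (A_s − A'_s) f_y / (0.85 f'_c b) = 1900700/(0.85 × 23.7 × 340) = 277.50 mm.
c = a/β₁ = 277.50/0.85 = 326.47 mm; ε'_s = 0.003(c − d')/c = 0.0024 ≥ f_y/E_s = 0.0021, so compression steel does yield.
M_n = (A_s − A'_s) f_y (d − a/2) + A'_s f_y (d − d') = [1900700 × (775 − 138.75) + 514600 × (775 − 67)] × 10⁻⁶ = 1209.32 + 364.34 = 1573.66 kN·m.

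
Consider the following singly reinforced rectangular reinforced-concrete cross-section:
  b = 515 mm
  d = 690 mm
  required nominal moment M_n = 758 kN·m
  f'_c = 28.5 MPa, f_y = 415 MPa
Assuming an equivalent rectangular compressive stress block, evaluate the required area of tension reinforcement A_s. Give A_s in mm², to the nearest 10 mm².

With M_n = 0.85 f'_c a b (d − a/2), solve the quadratic for a:
a = d − √(d² − 2M_n/(0.85 f'_c b)) = 690 − √(690² − 2 × 758×10⁶/(0.85 × 28.5 × 515)) = 94.53 mm.
A_s = 0.85 f'_c a b / f_y = 0.85 × 28.5 × 94.53 × 515 / 415 = 2841.8 mm².

A_s ≈ 2840 mm²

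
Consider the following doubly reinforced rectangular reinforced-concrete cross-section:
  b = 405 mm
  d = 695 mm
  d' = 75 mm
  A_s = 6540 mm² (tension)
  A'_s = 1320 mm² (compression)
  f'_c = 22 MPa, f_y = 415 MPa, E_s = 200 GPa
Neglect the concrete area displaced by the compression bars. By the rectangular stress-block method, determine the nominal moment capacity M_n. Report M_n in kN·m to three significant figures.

Assume both tension and compression steel yield.
Net tension couple steel: A_s − A'_s = 5220 mm².
a = (A_s − A'_s) f_y / (0.85 f'_c b) = 2166300/(0.85 × 22 × 405) = 286.04 mm.
c = a/β₁ = 286.04/0.85 = 336.52 mm; ε'_s = 0.003(c − d')/c = 0.0023 ≥ f_y/E_s = 0.0021, so compression steel does yield.
M_n = (A_s − A'_s) f_y (d − a/2) + A'_s f_y (d − d') = [2166300 × (695 − 143.02) + 547800 × (695 − 75)] × 10⁻⁶ = 1195.75 + 339.64 = 1535.39 kN·m.

M_n ≈ 1540 kN·m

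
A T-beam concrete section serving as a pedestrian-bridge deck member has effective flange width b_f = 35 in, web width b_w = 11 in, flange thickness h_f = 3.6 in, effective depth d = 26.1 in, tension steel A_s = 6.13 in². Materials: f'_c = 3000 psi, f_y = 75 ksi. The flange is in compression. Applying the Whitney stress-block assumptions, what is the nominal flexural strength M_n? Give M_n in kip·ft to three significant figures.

Tension: T = A_s f_y = 6.13 × 75 = 459.75 kips.
Try a within the flange: a = T/(0.85 f'_c b_f) = 459.75/(0.85 × 3 × 35) = 5.151 in.
a = 5.151 > h_f = 3.6 in: the block extends into the web. Split into flange-overhang and web parts.
C_f = 0.85 f'_c (b_f − b_w) h_f = 0.85 × 3 × (35 − 11) × 3.6 = 220.3 kips.
Remaining web compression depth: a_w = (T − C_f)/(0.85 f'_c b_w) = (459.75 − 220.3)/(0.85 × 3 × 11) = 8.537 in.
M_n = C_f(d − h_f/2) + (T − C_f)(d − a_w/2) = 220.3 × (26.1 − 1.8) + 239.45 × (26.1 − 4.2685) = 5353.3 + 5227.6 = 10580.9 kip·in.
M_n = 10580.9/12 = 881.74 kip·ft.

M_n ≈ 882 kip·ft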